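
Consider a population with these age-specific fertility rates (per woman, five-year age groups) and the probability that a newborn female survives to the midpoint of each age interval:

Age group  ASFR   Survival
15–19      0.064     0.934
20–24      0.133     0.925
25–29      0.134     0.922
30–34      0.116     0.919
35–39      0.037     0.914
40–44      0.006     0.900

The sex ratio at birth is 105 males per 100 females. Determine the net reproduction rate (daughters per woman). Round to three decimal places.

1.103

Proportion female at birth = 100 / (100 + 105) = 0.48780.
Weighting each age-specific rate by interval width and survival:
  15–19: 5 × 0.064 × 0.934 = 0.29888
  20–24: 5 × 0.133 × 0.925 = 0.61513
  25–29: 5 × 0.134 × 0.922 = 0.61774
  30–34: 5 × 0.116 × 0.919 = 0.53302
  35–39: 5 × 0.037 × 0.914 = 0.16909
  40–44: 5 × 0.006 × 0.900 = 0.02700
Sum = 2.26086
NRR = 0.48780 × 2.26086 = 1.10285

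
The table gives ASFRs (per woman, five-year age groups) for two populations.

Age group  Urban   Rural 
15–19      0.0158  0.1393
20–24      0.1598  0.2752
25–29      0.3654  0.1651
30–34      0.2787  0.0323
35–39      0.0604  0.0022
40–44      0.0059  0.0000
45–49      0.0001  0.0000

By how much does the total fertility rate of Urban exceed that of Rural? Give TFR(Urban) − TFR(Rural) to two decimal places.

Urban:
  Sum of ASFRs = 0.0158 + 0.1598 + 0.3654 + 0.2787 + 0.0604 + 0.0059 + 0.0001 = 0.8861
  TFR = 5 × 0.8861 = 4.4305
Rural:
  Sum of ASFRs = 0.1393 + 0.2752 + 0.1651 + 0.0323 + 0.0022 + 0.0000 + 0.0000 = 0.6141
  TFR = 5 × 0.6141 = 3.0705
Difference = 4.4305 − 3.0705 = 1.36

1.36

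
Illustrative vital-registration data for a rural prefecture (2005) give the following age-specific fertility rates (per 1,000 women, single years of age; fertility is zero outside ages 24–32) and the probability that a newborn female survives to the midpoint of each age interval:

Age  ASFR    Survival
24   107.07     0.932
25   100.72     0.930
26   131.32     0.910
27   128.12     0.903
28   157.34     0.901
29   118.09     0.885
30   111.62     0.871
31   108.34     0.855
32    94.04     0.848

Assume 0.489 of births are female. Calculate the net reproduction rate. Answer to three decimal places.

0.462

Proportion female at birth = 0.489.
Weighting each age-specific rate by interval width and survival:
  24: 1 × 107.07/1000 × 0.932 = 0.09979
  25: 1 × 100.72/1000 × 0.930 = 0.09367
  26: 1 × 131.32/1000 × 0.910 = 0.11950
  27: 1 × 128.12/1000 × 0.903 = 0.11569
  28: 1 × 157.34/1000 × 0.901 = 0.14176
  29: 1 × 118.09/1000 × 0.885 = 0.10451
  30: 1 × 111.62/1000 × 0.871 = 0.09722
  31: 1 × 108.34/1000 × 0.855 = 0.09263
  32: 1 × 94.04/1000 × 0.848 = 0.07975
Sum = 0.94452
NRR = 0.489 × 0.94452 = 0.46187
With NRR below 1 the population is below replacement fertility.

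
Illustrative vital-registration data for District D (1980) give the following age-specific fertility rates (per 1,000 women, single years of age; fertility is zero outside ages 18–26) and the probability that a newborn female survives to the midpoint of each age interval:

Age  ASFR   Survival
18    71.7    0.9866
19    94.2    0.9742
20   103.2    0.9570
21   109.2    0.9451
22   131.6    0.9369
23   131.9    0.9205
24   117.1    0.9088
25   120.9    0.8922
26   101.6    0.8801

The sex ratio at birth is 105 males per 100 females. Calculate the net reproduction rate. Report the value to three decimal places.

0.445

Proportion female at birth = 100 / (100 + 105) = 0.48780.
Per-age-group product (1 × ASFR × survival probability):
  18: 1 × 71.7/1000 × 0.9866 = 0.07074
  19: 1 × 94.2/1000 × 0.9742 = 0.09177
  20: 1 × 103.2/1000 × 0.9570 = 0.09876
  21: 1 × 109.2/1000 × 0.9451 = 0.10320
  22: 1 × 131.6/1000 × 0.9369 = 0.12330
  23: 1 × 131.9/1000 × 0.9205 = 0.12141
  24: 1 × 117.1/1000 × 0.9088 = 0.10642
  25: 1 × 120.9/1000 × 0.8922 = 0.10787
  26: 1 × 101.6/1000 × 0.8801 = 0.08942
Sum = 0.91289
NRR = 0.48780 × 0.91289 = 0.44531
NRR < 1, so the cohort does not fully replace itself.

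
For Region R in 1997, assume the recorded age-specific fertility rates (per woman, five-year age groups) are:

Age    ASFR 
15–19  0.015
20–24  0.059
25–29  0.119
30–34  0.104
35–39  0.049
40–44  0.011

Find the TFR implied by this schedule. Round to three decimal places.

1.785

Sum of ASFRs = 0.015 + 0.059 + 0.119 + 0.104 + 0.049 + 0.011 = 0.357
TFR = 5 × 0.357 = 1.785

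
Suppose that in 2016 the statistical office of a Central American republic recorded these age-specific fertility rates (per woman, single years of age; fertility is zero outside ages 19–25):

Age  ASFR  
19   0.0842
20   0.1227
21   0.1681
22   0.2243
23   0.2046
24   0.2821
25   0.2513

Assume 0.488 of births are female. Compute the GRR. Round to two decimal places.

0.65

Proportion female at birth = 0.488.
Sum of ASFRs = 0.0842 + 0.1227 + 0.1681 + 0.2243 + 0.2046 + 0.2821 + 0.2513 = 1.3373
TFR = 1.3373
GRR = 0.488 × 1.3373 = 0.65260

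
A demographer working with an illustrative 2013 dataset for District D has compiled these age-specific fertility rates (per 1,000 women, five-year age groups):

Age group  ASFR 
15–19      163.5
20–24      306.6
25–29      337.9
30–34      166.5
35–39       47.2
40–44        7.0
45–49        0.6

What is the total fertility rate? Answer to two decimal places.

5.15

Sum of ASFRs = 163.5 + 306.6 + 337.9 + 166.5 + 47.2 + 7.0 + 0.6 = 1029.3
TFR = 5 × 1029.3 / 1000 = 5.1465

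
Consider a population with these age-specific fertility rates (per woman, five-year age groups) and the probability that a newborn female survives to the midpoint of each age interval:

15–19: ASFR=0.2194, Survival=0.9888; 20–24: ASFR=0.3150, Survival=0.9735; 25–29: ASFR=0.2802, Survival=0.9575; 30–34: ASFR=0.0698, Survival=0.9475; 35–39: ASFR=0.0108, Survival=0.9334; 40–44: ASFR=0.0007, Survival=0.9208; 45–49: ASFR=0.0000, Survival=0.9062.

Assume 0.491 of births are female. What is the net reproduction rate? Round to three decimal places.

Proportion female at birth = 0.491.
Each age group contributes 5 × ASFR × survival:
  15–19: 5 × 0.2194 × 0.9888 = 1.08471
  20–24: 5 × 0.3150 × 0.9735 = 1.53326
  25–29: 5 × 0.2802 × 0.9575 = 1.34146
  30–34: 5 × 0.0698 × 0.9475 = 0.33068
  35–39: 5 × 0.0108 × 0.9334 = 0.05040
  40–44: 5 × 0.0007 × 0.9208 = 0.00322
  45–49: 5 × 0.0000 × 0.9062 = 0.00000
Sum = 4.34373
NRR = 0.491 × 4.34373 = 2.13277
NRR > 1, so each generation more than replaces itself.

2.133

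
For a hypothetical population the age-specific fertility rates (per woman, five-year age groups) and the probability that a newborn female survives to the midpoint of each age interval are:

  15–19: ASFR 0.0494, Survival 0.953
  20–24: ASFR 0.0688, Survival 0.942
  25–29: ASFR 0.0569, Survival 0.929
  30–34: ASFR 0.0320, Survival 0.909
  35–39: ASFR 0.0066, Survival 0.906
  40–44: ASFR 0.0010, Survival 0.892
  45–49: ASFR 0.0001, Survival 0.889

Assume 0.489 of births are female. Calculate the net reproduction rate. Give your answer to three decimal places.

Proportion female at birth = 0.489.
Weighting each age-specific rate by interval width and survival:
  15–19: 5 × 0.0494 × 0.953 = 0.23539
  20–24: 5 × 0.0688 × 0.942 = 0.32405
  25–29: 5 × 0.0569 × 0.929 = 0.26430
  30–34: 5 × 0.0320 × 0.909 = 0.14544
  35–39: 5 × 0.0066 × 0.906 = 0.02990
  40–44: 5 × 0.0010 × 0.892 = 0.00446
  45–49: 5 × 0.0001 × 0.889 = 0.00044
Sum = 1.00398
NRR = 0.489 × 1.00398 = 0.49095
An NRR under 1 implies long-run decline under these rates.

0.491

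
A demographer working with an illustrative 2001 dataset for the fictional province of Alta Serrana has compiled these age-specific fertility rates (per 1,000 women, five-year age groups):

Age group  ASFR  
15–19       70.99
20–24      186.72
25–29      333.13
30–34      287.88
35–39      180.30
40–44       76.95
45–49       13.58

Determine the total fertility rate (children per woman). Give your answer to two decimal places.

5.75

Sum of ASFRs = 70.99 + 186.72 + 333.13 + 287.88 + 180.30 + 76.95 + 13.58 = 1149.55
TFR = 5 × 1149.55 / 1000 = 5.74775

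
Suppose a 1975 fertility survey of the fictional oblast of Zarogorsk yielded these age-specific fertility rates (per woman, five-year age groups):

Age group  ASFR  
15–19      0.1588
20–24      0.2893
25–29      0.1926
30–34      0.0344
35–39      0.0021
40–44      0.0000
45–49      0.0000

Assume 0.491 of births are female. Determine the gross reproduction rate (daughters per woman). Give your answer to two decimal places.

1.66

Proportion female at birth = 0.491.
Sum of ASFRs = 0.1588 + 0.2893 + 0.1926 + 0.0344 + 0.0021 + 0.0000 + 0.0000 = 0.6772
TFR = 5 × 0.6772 = 3.386
GRR = 0.491 × 3.386 = 1.66253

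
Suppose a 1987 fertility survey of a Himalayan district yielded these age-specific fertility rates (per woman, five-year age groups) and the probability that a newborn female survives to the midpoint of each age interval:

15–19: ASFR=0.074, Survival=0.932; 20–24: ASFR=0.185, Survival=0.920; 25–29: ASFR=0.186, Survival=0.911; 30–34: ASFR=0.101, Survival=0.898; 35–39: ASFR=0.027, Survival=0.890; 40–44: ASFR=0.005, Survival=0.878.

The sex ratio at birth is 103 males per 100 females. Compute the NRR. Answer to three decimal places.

1.300

Proportion female at birth = 100 / (100 + 103) = 0.49261.
Each age group contributes 5 × ASFR × survival:
  15–19: 5 × 0.074 × 0.932 = 0.34484
  20–24: 5 × 0.185 × 0.920 = 0.85100
  25–29: 5 × 0.186 × 0.911 = 0.84723
  30–34: 5 × 0.101 × 0.898 = 0.45349
  35–39: 5 × 0.027 × 0.890 = 0.12015
  40–44: 5 × 0.005 × 0.878 = 0.02195
Sum = 2.63866
NRR = 0.49261 × 2.63866 = 1.29983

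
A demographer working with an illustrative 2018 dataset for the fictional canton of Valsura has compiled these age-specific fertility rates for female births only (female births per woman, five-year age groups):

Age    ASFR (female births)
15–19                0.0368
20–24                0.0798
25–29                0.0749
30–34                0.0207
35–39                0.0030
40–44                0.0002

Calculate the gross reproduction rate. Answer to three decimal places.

Sum of female ASFRs = 0.0368 + 0.0798 + 0.0749 + 0.0207 + 0.0030 + 0.0002 = 0.2154
GRR = 5 × 0.2154 = 1.077

1.077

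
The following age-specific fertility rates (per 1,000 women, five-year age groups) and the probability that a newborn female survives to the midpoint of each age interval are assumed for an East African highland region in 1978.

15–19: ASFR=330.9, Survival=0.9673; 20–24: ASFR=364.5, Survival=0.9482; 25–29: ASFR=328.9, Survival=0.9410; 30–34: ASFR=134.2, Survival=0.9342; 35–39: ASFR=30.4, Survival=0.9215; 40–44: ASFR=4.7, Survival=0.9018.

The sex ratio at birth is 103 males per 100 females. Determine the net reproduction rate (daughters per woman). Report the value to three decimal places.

2.790

Proportion female at birth = 100 / (100 + 103) = 0.49261.
Survival-weighted fertility by age (5·fₓ·Sₓ):
  15–19: 5 × 330.9/1000 × 0.9673 = 1.60040
  20–24: 5 × 364.5/1000 × 0.9482 = 1.72809
  25–29: 5 × 328.9/1000 × 0.9410 = 1.54747
  30–34: 5 × 134.2/1000 × 0.9342 = 0.62685
  35–39: 5 × 30.4/1000 × 0.9215 = 0.14007
  40–44: 5 × 4.7/1000 × 0.9018 = 0.02119
Sum = 5.66407
NRR = 0.49261 × 5.66407 = 2.79018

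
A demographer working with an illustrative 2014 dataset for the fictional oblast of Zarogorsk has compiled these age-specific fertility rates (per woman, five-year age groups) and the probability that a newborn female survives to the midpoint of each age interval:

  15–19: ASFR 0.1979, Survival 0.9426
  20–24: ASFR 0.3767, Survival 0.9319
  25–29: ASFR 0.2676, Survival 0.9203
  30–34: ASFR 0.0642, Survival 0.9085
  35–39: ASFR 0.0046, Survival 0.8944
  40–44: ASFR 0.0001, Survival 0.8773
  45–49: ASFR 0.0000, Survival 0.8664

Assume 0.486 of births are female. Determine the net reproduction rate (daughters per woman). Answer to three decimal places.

Proportion female at birth = 0.486.
Per-age-group product (5 × ASFR × survival probability):
  15–19: 5 × 0.1979 × 0.9426 = 0.93270
  20–24: 5 × 0.3767 × 0.9319 = 1.75523
  25–29: 5 × 0.2676 × 0.9203 = 1.23136
  30–34: 5 × 0.0642 × 0.9085 = 0.29163
  35–39: 5 × 0.0046 × 0.8944 = 0.02057
  40–44: 5 × 0.0001 × 0.8773 = 0.00044
  45–49: 5 × 0.0000 × 0.8664 = 0.00000
Sum = 4.23193
NRR = 0.486 × 4.23193 = 2.05672
NRR > 1, so each generation more than replaces itself.

2.057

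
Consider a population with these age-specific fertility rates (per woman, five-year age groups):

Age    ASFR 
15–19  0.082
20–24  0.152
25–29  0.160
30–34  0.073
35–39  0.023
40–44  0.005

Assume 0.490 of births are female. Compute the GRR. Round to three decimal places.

Proportion female at birth = 0.490.
Sum of ASFRs = 0.082 + 0.152 + 0.160 + 0.073 + 0.023 + 0.005 = 0.495
TFR = 5 × 0.495 = 2.475
GRR = 0.490 × 2.475 = 1.21275

1.213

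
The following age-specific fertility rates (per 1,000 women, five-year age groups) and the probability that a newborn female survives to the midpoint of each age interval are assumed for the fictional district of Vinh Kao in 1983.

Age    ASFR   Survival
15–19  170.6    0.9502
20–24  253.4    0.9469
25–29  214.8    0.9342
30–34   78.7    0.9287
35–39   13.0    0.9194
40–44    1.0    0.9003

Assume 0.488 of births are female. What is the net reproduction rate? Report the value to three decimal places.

1.680

Proportion female at birth = 0.488.
Each age group contributes 5 × ASFR × survival:
  15–19: 5 × 170.6/1000 × 0.9502 = 0.81052
  20–24: 5 × 253.4/1000 × 0.9469 = 1.19972
  25–29: 5 × 214.8/1000 × 0.9342 = 1.00333
  30–34: 5 × 78.7/1000 × 0.9287 = 0.36544
  35–39: 5 × 13.0/1000 × 0.9194 = 0.05976
  40–44: 5 × 1.0/1000 × 0.9003 = 0.00450
Sum = 3.44327
NRR = 0.488 × 3.44327 = 1.68032
With NRR above 1 the population is above replacement fertility.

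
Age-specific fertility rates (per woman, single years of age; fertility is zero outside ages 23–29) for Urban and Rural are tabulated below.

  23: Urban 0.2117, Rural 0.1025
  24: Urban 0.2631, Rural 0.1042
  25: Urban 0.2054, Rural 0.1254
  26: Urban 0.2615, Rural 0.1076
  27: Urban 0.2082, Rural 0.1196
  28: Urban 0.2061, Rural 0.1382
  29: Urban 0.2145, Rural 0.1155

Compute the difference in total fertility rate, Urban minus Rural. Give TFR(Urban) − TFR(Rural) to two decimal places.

Urban:
  Sum of ASFRs = 0.2117 + 0.2631 + 0.2054 + 0.2615 + 0.2082 + 0.2061 + 0.2145 = 1.5705
  TFR = 1.5705
Rural:
  Sum of ASFRs = 0.1025 + 0.1042 + 0.1254 + 0.1076 + 0.1196 + 0.1382 + 0.1155 = 0.8130
  TFR = 0.813
Difference = 1.5705 − 0.813 = 0.7575

0.76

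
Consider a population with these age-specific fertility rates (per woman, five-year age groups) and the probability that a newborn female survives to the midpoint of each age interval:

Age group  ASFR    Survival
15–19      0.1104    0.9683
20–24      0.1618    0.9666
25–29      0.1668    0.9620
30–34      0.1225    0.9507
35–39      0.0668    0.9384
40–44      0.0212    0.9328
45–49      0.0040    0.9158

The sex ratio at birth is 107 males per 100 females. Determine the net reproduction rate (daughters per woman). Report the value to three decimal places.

Proportion female at birth = 100 / (100 + 107) = 0.48309.
Weighting each age-specific rate by interval width and survival:
  15–19: 5 × 0.1104 × 0.9683 = 0.53450
  20–24: 5 × 0.1618 × 0.9666 = 0.78198
  25–29: 5 × 0.1668 × 0.9620 = 0.80231
  30–34: 5 × 0.1225 × 0.9507 = 0.58230
  35–39: 5 × 0.0668 × 0.9384 = 0.31343
  40–44: 5 × 0.0212 × 0.9328 = 0.09888
  45–49: 5 × 0.0040 × 0.9158 = 0.01832
Sum = 3.13172
NRR = 0.48309 × 3.13172 = 1.51290

1.513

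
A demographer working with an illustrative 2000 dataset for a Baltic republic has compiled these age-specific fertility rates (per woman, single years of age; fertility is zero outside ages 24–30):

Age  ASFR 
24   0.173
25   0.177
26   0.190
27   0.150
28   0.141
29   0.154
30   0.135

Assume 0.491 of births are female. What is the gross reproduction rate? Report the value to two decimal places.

Proportion female at birth = 0.491.
Sum of ASFRs = 0.173 + 0.177 + 0.190 + 0.150 + 0.141 + 0.154 + 0.135 = 1.120
TFR = 1.12
GRR = 0.491 × 1.12 = 0.54992

0.55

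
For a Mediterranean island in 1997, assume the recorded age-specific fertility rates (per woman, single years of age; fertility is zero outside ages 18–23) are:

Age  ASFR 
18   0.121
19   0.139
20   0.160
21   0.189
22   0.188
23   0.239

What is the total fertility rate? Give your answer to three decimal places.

Sum of ASFRs = 0.121 + 0.139 + 0.160 + 0.189 + 0.188 + 0.239 = 1.036
TFR = 1.036

1.036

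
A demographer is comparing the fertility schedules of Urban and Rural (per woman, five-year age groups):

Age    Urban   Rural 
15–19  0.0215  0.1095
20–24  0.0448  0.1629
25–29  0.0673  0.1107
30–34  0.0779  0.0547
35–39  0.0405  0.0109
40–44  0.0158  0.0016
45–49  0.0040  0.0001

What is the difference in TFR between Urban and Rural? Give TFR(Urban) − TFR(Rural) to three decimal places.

Urban:
  Sum of ASFRs = 0.0215 + 0.0448 + 0.0673 + 0.0779 + 0.0405 + 0.0158 + 0.0040 = 0.2718
  TFR = 5 × 0.2718 = 1.359
Rural:
  Sum of ASFRs = 0.1095 + 0.1629 + 0.1107 + 0.0547 + 0.0109 + 0.0016 + 0.0001 = 0.4504
  TFR = 5 × 0.4504 = 2.252
Difference = 1.359 − 2.252 = -0.893

-0.893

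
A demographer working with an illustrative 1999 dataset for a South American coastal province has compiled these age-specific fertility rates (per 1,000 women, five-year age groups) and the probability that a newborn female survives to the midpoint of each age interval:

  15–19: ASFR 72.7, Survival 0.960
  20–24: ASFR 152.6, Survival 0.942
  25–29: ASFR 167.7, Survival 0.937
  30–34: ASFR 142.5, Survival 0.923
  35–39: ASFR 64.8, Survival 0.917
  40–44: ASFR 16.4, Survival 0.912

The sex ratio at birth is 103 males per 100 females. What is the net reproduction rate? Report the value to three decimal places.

Proportion female at birth = 100 / (100 + 103) = 0.49261.
Each age group contributes 5 × ASFR × survival:
  15–19: 5 × 72.7/1000 × 0.960 = 0.34896
  20–24: 5 × 152.6/1000 × 0.942 = 0.71875
  25–29: 5 × 167.7/1000 × 0.937 = 0.78567
  30–34: 5 × 142.5/1000 × 0.923 = 0.65764
  35–39: 5 × 64.8/1000 × 0.917 = 0.29711
  40–44: 5 × 16.4/1000 × 0.912 = 0.07478
Sum = 2.88291
NRR = 0.49261 × 2.88291 = 1.42015
With NRR above 1 the population is above replacement fertility.

1.420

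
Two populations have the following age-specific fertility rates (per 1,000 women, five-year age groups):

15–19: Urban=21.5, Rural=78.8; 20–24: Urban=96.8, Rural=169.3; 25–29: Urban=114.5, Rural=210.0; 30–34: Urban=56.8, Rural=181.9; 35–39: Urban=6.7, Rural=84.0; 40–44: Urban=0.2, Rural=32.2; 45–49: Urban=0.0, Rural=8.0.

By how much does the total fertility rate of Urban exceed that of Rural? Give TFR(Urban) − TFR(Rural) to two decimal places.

Urban:
  Sum of ASFRs = 21.5 + 96.8 + 114.5 + 56.8 + 6.7 + 0.2 + 0.0 = 296.5
  TFR = 5 × 296.5 / 1000 = 1.4825
Rural:
  Sum of ASFRs = 78.8 + 169.3 + 210.0 + 181.9 + 84.0 + 32.2 + 8.0 = 764.2
  TFR = 5 × 764.2 / 1000 = 3.821
Difference = 1.4825 − 3.821 = -2.3385

-2.34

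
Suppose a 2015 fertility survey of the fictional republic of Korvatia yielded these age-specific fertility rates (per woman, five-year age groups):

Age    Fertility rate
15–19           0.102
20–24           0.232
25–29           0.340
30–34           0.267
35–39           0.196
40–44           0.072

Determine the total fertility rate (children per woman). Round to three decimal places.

6.045

Sum of ASFRs = 0.102 + 0.232 + 0.340 + 0.267 + 0.196 + 0.072 = 1.209
TFR = 5 × 1.209 = 6.045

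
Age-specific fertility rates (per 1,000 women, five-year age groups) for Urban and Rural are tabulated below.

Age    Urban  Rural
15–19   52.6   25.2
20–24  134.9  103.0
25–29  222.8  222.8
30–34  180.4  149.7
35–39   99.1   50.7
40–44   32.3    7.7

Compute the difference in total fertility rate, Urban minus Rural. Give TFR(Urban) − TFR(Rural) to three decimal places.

0.815

Urban:
  Sum of ASFRs = 52.6 + 134.9 + 222.8 + 180.4 + 99.1 + 32.3 = 722.1
  TFR = 5 × 722.1 / 1000 = 3.6105
Rural:
  Sum of ASFRs = 25.2 + 103.0 + 222.8 + 149.7 + 50.7 + 7.7 = 559.1
  TFR = 5 × 559.1 / 1000 = 2.7955
Difference = 3.6105 − 2.7955 = 0.815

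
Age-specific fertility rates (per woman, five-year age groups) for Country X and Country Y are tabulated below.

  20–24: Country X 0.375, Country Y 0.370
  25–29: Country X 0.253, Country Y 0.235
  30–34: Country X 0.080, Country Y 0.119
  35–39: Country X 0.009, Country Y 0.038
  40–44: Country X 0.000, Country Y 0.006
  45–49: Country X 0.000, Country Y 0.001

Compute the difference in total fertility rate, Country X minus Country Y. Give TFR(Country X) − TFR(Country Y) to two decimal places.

Country X:
  Sum of ASFRs = 0.375 + 0.253 + 0.080 + 0.009 + 0.000 + 0.000 = 0.717
  TFR = 5 × 0.717 = 3.585
Country Y:
  Sum of ASFRs = 0.370 + 0.235 + 0.119 + 0.038 + 0.006 + 0.001 = 0.769
  TFR = 5 × 0.769 = 3.845
Difference = 3.585 − 3.845 = -0.26

-0.26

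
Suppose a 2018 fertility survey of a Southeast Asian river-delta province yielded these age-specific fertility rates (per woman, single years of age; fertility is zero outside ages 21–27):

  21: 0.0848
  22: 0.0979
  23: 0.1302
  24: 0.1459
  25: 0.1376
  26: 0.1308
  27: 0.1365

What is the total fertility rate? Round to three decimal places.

Sum of ASFRs = 0.0848 + 0.0979 + 0.1302 + 0.1459 + 0.1376 + 0.1308 + 0.1365 = 0.8637
TFR = 0.8637

0.864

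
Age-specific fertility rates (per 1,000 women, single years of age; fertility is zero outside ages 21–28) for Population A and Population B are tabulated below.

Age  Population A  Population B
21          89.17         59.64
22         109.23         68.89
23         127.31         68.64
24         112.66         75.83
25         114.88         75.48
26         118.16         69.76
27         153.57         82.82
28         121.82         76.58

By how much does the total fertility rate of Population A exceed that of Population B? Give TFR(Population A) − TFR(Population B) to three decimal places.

Population A:
  Sum of ASFRs = 89.17 + 109.23 + 127.31 + 112.66 + 114.88 + 118.16 + 153.57 + 121.82 = 946.80
  TFR = 946.80 / 1000 = 0.9468
Population B:
  Sum of ASFRs = 59.64 + 68.89 + 68.64 + 75.83 + 75.48 + 69.76 + 82.82 + 76.58 = 577.64
  TFR = 577.64 / 1000 = 0.57764
Difference = 0.9468 − 0.57764 = 0.36916

0.369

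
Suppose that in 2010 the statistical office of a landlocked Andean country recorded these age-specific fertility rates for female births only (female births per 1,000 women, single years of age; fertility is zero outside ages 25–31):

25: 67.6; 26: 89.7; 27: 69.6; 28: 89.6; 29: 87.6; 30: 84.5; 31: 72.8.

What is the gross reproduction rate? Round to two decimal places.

0.56

Sum of female ASFRs = 67.6 + 89.7 + 69.6 + 89.6 + 87.6 + 84.5 + 72.8 = 561.4
GRR = 561.4 / 1000 = 0.5614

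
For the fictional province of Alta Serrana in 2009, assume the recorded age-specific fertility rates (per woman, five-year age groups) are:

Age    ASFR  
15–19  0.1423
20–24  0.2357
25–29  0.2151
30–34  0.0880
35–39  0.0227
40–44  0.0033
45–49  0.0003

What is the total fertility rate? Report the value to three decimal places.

Sum of ASFRs = 0.1423 + 0.2357 + 0.2151 + 0.0880 + 0.0227 + 0.0033 + 0.0003 = 0.7074
TFR = 5 × 0.7074 = 3.537

3.537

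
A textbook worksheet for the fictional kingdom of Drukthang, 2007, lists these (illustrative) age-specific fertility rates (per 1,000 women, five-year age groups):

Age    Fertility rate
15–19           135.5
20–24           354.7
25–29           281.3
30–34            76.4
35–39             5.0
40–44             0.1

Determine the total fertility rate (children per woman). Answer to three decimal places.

Sum of ASFRs = 135.5 + 354.7 + 281.3 + 76.4 + 5.0 + 0.1 = 853.0
TFR = 5 × 853.0 / 1000 = 4.265

4.265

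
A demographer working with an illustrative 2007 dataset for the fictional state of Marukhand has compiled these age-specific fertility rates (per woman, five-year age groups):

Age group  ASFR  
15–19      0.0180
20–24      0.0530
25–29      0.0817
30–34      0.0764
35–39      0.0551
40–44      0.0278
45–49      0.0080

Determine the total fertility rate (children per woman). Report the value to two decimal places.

Sum of ASFRs = 0.0180 + 0.0530 + 0.0817 + 0.0764 + 0.0551 + 0.0278 + 0.0080 = 0.3200
TFR = 5 × 0.3200 = 1.6

1.60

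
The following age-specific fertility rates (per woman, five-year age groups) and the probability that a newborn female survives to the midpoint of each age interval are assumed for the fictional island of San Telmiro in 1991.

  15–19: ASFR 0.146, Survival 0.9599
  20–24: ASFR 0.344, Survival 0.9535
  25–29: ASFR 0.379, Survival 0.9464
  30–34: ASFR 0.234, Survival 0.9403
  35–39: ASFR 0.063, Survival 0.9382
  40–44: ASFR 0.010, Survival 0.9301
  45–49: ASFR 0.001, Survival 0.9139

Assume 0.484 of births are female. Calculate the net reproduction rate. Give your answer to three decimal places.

Proportion female at birth = 0.484.
Each age group contributes 5 × ASFR × survival:
  15–19: 5 × 0.146 × 0.9599 = 0.70073
  20–24: 5 × 0.344 × 0.9535 = 1.64002
  25–29: 5 × 0.379 × 0.9464 = 1.79343
  30–34: 5 × 0.234 × 0.9403 = 1.10015
  35–39: 5 × 0.063 × 0.9382 = 0.29553
  40–44: 5 × 0.010 × 0.9301 = 0.04651
  45–49: 5 × 0.001 × 0.9139 = 0.00457
Sum = 5.58094
NRR = 0.484 × 5.58094 = 2.70117
An NRR exceeding 1 indicates intrinsic growth under these rates.

2.701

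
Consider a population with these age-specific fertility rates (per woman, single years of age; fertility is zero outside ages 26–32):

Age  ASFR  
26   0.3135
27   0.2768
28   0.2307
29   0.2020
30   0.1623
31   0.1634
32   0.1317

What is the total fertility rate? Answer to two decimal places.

1.48

Sum of ASFRs = 0.3135 + 0.2768 + 0.2307 + 0.2020 + 0.1623 + 0.1634 + 0.1317 = 1.4804
TFR = 1.4804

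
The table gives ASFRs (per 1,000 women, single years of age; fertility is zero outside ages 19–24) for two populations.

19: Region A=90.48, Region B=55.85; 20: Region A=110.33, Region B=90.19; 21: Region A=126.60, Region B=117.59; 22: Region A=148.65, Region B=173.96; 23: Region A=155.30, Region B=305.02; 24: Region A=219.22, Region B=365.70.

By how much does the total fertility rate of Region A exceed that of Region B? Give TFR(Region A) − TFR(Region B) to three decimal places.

-0.258

Region A:
  Sum of ASFRs = 90.48 + 110.33 + 126.60 + 148.65 + 155.30 + 219.22 = 850.58
  TFR = 850.58 / 1000 = 0.85058
Region B:
  Sum of ASFRs = 55.85 + 90.19 + 117.59 + 173.96 + 305.02 + 365.70 = 1108.31
  TFR = 1108.31 / 1000 = 1.10831
Difference = 0.85058 − 1.10831 = -0.25773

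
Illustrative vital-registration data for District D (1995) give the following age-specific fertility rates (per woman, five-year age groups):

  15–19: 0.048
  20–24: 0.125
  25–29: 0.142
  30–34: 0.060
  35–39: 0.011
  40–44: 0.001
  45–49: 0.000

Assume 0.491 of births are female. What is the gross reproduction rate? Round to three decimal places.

0.950

Proportion female at birth = 0.491.
Sum of ASFRs = 0.048 + 0.125 + 0.142 + 0.060 + 0.011 + 0.001 + 0.000 = 0.387
TFR = 5 × 0.387 = 1.935
GRR = 0.491 × 1.935 = 0.95009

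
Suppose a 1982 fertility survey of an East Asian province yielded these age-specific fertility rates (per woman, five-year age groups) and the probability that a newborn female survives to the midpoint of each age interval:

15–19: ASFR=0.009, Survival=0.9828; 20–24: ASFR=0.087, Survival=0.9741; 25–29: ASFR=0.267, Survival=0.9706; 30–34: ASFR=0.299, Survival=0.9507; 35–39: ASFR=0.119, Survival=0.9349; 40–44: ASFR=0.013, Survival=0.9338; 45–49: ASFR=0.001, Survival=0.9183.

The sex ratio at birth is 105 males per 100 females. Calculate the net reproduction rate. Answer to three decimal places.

1.857

Proportion female at birth = 100 / (100 + 105) = 0.48780.
Per-age-group product (5 × ASFR × survival probability):
  15–19: 5 × 0.009 × 0.9828 = 0.04423
  20–24: 5 × 0.087 × 0.9741 = 0.42373
  25–29: 5 × 0.267 × 0.9706 = 1.29575
  30–34: 5 × 0.299 × 0.9507 = 1.42130
  35–39: 5 × 0.119 × 0.9349 = 0.55627
  40–44: 5 × 0.013 × 0.9338 = 0.06070
  45–49: 5 × 0.001 × 0.9183 = 0.00459
Sum = 3.80657
NRR = 0.48780 × 3.80657 = 1.85684
NRR > 1, so each generation more than replaces itself.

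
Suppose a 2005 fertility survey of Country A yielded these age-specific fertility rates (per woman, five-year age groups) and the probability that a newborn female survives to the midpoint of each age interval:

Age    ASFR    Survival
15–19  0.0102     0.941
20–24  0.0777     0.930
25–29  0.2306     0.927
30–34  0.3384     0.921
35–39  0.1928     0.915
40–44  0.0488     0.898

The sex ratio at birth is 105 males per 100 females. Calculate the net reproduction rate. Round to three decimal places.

Proportion female at birth = 100 / (100 + 105) = 0.48780.
Weighting each age-specific rate by interval width and survival:
  15–19: 5 × 0.0102 × 0.941 = 0.04799
  20–24: 5 × 0.0777 × 0.930 = 0.36131
  25–29: 5 × 0.2306 × 0.927 = 1.06883
  30–34: 5 × 0.3384 × 0.921 = 1.55833
  35–39: 5 × 0.1928 × 0.915 = 0.88206
  40–44: 5 × 0.0488 × 0.898 = 0.21911
Sum = 4.13763
NRR = 0.48780 × 4.13763 = 2.01834

2.018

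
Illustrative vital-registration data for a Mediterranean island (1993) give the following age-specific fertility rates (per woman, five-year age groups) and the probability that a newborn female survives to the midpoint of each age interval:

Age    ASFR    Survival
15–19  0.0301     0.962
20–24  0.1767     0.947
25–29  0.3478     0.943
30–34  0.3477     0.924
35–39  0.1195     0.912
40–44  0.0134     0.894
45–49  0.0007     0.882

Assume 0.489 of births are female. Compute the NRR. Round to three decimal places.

2.365

Proportion female at birth = 0.489.
Weighting each age-specific rate by interval width and survival:
  15–19: 5 × 0.0301 × 0.962 = 0.14478
  20–24: 5 × 0.1767 × 0.947 = 0.83667
  25–29: 5 × 0.3478 × 0.943 = 1.63988
  30–34: 5 × 0.3477 × 0.924 = 1.60637
  35–39: 5 × 0.1195 × 0.912 = 0.54492
  40–44: 5 × 0.0134 × 0.894 = 0.05990
  45–49: 5 × 0.0007 × 0.882 = 0.00309
Sum = 4.83561
NRR = 0.489 × 4.83561 = 2.36461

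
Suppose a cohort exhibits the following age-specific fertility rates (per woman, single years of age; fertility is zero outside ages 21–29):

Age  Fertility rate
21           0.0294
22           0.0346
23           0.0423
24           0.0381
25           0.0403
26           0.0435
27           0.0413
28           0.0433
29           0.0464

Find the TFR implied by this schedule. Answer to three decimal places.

0.359

Sum of ASFRs = 0.0294 + 0.0346 + 0.0423 + 0.0381 + 0.0403 + 0.0435 + 0.0413 + 0.0433 + 0.0464 = 0.3592
TFR = 0.3592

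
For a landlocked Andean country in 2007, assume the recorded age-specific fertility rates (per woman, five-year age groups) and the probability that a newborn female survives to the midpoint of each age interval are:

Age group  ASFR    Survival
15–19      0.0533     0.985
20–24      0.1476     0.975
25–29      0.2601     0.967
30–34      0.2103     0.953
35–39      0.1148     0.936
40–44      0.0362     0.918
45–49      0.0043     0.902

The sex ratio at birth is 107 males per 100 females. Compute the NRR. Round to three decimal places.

1.915

Proportion female at birth = 100 / (100 + 107) = 0.48309.
Per-age-group product (5 × ASFR × survival probability):
  15–19: 5 × 0.0533 × 0.985 = 0.26250
  20–24: 5 × 0.1476 × 0.975 = 0.71955
  25–29: 5 × 0.2601 × 0.967 = 1.25758
  30–34: 5 × 0.2103 × 0.953 = 1.00208
  35–39: 5 × 0.1148 × 0.936 = 0.53726
  40–44: 5 × 0.0362 × 0.918 = 0.16616
  45–49: 5 × 0.0043 × 0.902 = 0.01939
Sum = 3.96452
NRR = 0.48309 × 3.96452 = 1.91522
With NRR above 1 the population is above replacement fertility.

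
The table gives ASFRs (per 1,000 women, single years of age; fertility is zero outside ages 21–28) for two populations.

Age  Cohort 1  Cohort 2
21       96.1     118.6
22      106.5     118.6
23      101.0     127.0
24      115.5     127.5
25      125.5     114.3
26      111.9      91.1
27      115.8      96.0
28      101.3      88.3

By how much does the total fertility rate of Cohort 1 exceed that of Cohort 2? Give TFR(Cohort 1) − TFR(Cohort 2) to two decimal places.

Cohort 1:
  Sum of ASFRs = 96.1 + 106.5 + 101.0 + 115.5 + 125.5 + 111.9 + 115.8 + 101.3 = 873.6
  TFR = 873.6 / 1000 = 0.8736
Cohort 2:
  Sum of ASFRs = 118.6 + 118.6 + 127.0 + 127.5 + 114.3 + 91.1 + 96.0 + 88.3 = 881.4
  TFR = 881.4 / 1000 = 0.8814
Difference = 0.8736 − 0.8814 = -0.0078

-0.01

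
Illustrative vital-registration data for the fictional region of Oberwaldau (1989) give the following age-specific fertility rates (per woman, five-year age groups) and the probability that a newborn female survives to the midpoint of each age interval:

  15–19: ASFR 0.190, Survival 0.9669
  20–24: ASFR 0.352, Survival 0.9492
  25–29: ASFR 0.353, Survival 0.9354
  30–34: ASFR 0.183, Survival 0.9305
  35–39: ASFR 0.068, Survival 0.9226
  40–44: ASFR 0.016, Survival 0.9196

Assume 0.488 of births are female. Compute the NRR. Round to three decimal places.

Proportion female at birth = 0.488.
Weighting each age-specific rate by interval width and survival:
  15–19: 5 × 0.190 × 0.9669 = 0.91856
  20–24: 5 × 0.352 × 0.9492 = 1.67059
  25–29: 5 × 0.353 × 0.9354 = 1.65098
  30–34: 5 × 0.183 × 0.9305 = 0.85141
  35–39: 5 × 0.068 × 0.9226 = 0.31368
  40–44: 5 × 0.016 × 0.9196 = 0.07357
Sum = 5.47879
NRR = 0.488 × 5.47879 = 2.67365
NRR > 1, so each generation more than replaces itself.

2.674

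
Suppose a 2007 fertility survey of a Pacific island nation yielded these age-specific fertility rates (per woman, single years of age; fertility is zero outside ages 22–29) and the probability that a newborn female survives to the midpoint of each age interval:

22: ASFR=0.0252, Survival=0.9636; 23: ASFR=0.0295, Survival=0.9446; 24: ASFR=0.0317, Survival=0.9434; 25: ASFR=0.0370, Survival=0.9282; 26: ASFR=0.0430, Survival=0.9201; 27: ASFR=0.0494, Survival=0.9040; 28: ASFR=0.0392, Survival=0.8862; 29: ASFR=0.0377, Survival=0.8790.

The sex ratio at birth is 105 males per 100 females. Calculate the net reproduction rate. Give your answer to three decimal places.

0.131

Proportion female at birth = 100 / (100 + 105) = 0.48780.
Survival-weighted fertility by age (1·fₓ·Sₓ):
  22: 1 × 0.0252 × 0.9636 = 0.02428
  23: 1 × 0.0295 × 0.9446 = 0.02787
  24: 1 × 0.0317 × 0.9434 = 0.02991
  25: 1 × 0.0370 × 0.9282 = 0.03434
  26: 1 × 0.0430 × 0.9201 = 0.03956
  27: 1 × 0.0494 × 0.9040 = 0.04466
  28: 1 × 0.0392 × 0.8862 = 0.03474
  29: 1 × 0.0377 × 0.8790 = 0.03314
Sum = 0.26850
NRR = 0.48780 × 0.26850 = 0.13097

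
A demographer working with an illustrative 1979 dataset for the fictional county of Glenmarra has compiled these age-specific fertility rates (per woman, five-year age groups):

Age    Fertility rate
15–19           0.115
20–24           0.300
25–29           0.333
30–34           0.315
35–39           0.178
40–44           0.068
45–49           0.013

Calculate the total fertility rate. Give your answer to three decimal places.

Sum of ASFRs = 0.115 + 0.300 + 0.333 + 0.315 + 0.178 + 0.068 + 0.013 = 1.322
TFR = 5 × 1.322 = 6.61

6.610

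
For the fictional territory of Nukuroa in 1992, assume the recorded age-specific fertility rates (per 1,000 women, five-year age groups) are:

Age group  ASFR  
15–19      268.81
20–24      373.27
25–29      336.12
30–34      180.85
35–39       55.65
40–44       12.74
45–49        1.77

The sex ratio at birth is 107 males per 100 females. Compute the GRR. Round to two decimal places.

2.97

Proportion female at birth = 100 / (100 + 107) = 0.48309.
Sum of ASFRs = 268.81 + 373.27 + 336.12 + 180.85 + 55.65 + 12.74 + 1.77 = 1229.21
TFR = 5 × 1229.21 / 1000 = 6.14605
GRR = 0.48309 × 6.14605 = 2.96910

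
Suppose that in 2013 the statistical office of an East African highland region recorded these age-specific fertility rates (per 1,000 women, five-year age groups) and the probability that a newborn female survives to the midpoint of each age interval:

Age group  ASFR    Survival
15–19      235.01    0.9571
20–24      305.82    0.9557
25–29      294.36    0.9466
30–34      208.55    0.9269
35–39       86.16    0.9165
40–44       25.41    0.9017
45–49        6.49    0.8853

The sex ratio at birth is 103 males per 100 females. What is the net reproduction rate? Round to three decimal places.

Proportion female at birth = 100 / (100 + 103) = 0.49261.
Survival-weighted fertility by age (5·fₓ·Sₓ):
  15–19: 5 × 235.01/1000 × 0.9571 = 1.12464
  20–24: 5 × 305.82/1000 × 0.9557 = 1.46136
  25–29: 5 × 294.36/1000 × 0.9466 = 1.39321
  30–34: 5 × 208.55/1000 × 0.9269 = 0.96652
  35–39: 5 × 86.16/1000 × 0.9165 = 0.39483
  40–44: 5 × 25.41/1000 × 0.9017 = 0.11456
  45–49: 5 × 6.49/1000 × 0.8853 = 0.02873
Sum = 5.48385
NRR = 0.49261 × 5.48385 = 2.70140
With NRR above 1 the population is above replacement fertility.

2.701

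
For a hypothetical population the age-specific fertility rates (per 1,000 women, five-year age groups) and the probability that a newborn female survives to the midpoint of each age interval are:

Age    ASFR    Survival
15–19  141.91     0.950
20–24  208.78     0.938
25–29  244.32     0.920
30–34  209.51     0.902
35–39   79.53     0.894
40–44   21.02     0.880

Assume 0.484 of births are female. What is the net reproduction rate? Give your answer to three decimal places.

Proportion female at birth = 0.484.
Each age group contributes 5 × ASFR × survival:
  15–19: 5 × 141.91/1000 × 0.950 = 0.67407
  20–24: 5 × 208.78/1000 × 0.938 = 0.97918
  25–29: 5 × 244.32/1000 × 0.920 = 1.12387
  30–34: 5 × 209.51/1000 × 0.902 = 0.94489
  35–39: 5 × 79.53/1000 × 0.894 = 0.35550
  40–44: 5 × 21.02/1000 × 0.880 = 0.09249
Sum = 4.17000
NRR = 0.484 × 4.17000 = 2.01828

2.018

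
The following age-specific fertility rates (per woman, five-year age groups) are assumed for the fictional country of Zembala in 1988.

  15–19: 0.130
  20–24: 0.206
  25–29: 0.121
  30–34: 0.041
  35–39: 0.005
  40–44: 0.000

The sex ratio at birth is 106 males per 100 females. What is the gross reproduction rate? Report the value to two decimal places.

Proportion female at birth = 100 / (100 + 106) = 0.48544.
Sum of ASFRs = 0.130 + 0.206 + 0.121 + 0.041 + 0.005 + 0.000 = 0.503
TFR = 5 × 0.503 = 2.515
GRR = 0.48544 × 2.515 = 1.22088

1.22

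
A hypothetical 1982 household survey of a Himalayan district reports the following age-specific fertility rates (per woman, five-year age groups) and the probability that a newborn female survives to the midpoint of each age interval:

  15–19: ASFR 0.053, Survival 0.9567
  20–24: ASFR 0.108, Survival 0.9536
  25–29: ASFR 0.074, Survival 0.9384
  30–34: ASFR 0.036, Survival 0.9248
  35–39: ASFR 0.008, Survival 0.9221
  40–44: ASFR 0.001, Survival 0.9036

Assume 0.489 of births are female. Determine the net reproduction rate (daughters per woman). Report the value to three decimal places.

0.647

Proportion female at birth = 0.489.
Each age group contributes 5 × ASFR × survival:
  15–19: 5 × 0.053 × 0.9567 = 0.25353
  20–24: 5 × 0.108 × 0.9536 = 0.51494
  25–29: 5 × 0.074 × 0.9384 = 0.34721
  30–34: 5 × 0.036 × 0.9248 = 0.16646
  35–39: 5 × 0.008 × 0.9221 = 0.03688
  40–44: 5 × 0.001 × 0.9036 = 0.00452
Sum = 1.32354
NRR = 0.489 × 1.32354 = 0.64721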